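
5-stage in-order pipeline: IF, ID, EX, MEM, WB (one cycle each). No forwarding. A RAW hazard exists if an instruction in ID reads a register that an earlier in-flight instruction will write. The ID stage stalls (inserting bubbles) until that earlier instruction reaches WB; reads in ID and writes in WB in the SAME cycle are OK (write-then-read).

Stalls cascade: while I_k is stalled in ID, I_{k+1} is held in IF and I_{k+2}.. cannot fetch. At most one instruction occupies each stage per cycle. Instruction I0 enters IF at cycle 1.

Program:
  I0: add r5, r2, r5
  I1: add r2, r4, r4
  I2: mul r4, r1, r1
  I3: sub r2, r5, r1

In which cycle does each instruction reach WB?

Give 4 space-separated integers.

Answer: 5 6 7 8

Derivation:
I0 add r5 <- r2,r5: IF@1 ID@2 stall=0 (-) EX@3 MEM@4 WB@5
I1 add r2 <- r4,r4: IF@2 ID@3 stall=0 (-) EX@4 MEM@5 WB@6
I2 mul r4 <- r1,r1: IF@3 ID@4 stall=0 (-) EX@5 MEM@6 WB@7
I3 sub r2 <- r5,r1: IF@4 ID@5 stall=0 (-) EX@6 MEM@7 WB@8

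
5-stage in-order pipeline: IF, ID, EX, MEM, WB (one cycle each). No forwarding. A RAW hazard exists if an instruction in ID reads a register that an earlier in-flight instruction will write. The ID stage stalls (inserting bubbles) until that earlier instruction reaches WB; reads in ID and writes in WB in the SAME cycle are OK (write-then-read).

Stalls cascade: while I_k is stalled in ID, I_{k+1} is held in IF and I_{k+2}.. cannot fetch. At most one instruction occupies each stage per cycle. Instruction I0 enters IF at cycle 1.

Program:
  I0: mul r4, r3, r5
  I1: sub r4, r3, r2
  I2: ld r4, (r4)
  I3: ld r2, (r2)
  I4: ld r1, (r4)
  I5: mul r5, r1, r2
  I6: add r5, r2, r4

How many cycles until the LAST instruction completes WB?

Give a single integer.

Answer: 16

Derivation:
I0 mul r4 <- r3,r5: IF@1 ID@2 stall=0 (-) EX@3 MEM@4 WB@5
I1 sub r4 <- r3,r2: IF@2 ID@3 stall=0 (-) EX@4 MEM@5 WB@6
I2 ld r4 <- r4: IF@3 ID@4 stall=2 (RAW on I1.r4 (WB@6)) EX@7 MEM@8 WB@9
I3 ld r2 <- r2: IF@4 ID@7 stall=0 (-) EX@8 MEM@9 WB@10
I4 ld r1 <- r4: IF@7 ID@8 stall=1 (RAW on I2.r4 (WB@9)) EX@10 MEM@11 WB@12
I5 mul r5 <- r1,r2: IF@8 ID@10 stall=2 (RAW on I4.r1 (WB@12)) EX@13 MEM@14 WB@15
I6 add r5 <- r2,r4: IF@10 ID@13 stall=0 (-) EX@14 MEM@15 WB@16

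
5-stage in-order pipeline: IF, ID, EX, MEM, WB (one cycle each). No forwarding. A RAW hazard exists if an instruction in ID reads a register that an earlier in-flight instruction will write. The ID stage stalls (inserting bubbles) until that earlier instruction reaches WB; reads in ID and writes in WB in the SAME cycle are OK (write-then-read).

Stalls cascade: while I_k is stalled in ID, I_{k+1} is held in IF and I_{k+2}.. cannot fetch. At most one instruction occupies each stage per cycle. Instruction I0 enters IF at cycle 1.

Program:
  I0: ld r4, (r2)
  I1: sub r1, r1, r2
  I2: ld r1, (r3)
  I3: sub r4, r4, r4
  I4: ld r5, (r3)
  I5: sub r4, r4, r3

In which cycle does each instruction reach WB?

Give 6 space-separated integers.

I0 ld r4 <- r2: IF@1 ID@2 stall=0 (-) EX@3 MEM@4 WB@5
I1 sub r1 <- r1,r2: IF@2 ID@3 stall=0 (-) EX@4 MEM@5 WB@6
I2 ld r1 <- r3: IF@3 ID@4 stall=0 (-) EX@5 MEM@6 WB@7
I3 sub r4 <- r4,r4: IF@4 ID@5 stall=0 (-) EX@6 MEM@7 WB@8
I4 ld r5 <- r3: IF@5 ID@6 stall=0 (-) EX@7 MEM@8 WB@9
I5 sub r4 <- r4,r3: IF@6 ID@7 stall=1 (RAW on I3.r4 (WB@8)) EX@9 MEM@10 WB@11

Answer: 5 6 7 8 9 11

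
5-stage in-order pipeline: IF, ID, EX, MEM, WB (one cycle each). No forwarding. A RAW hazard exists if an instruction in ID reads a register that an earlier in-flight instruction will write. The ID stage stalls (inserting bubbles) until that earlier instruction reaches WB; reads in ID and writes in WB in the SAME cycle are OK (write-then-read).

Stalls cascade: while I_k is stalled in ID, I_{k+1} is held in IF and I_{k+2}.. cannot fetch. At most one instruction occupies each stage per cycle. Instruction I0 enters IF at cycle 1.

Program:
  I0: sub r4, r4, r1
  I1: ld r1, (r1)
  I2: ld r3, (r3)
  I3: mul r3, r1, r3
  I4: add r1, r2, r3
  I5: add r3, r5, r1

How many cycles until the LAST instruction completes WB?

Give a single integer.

I0 sub r4 <- r4,r1: IF@1 ID@2 stall=0 (-) EX@3 MEM@4 WB@5
I1 ld r1 <- r1: IF@2 ID@3 stall=0 (-) EX@4 MEM@5 WB@6
I2 ld r3 <- r3: IF@3 ID@4 stall=0 (-) EX@5 MEM@6 WB@7
I3 mul r3 <- r1,r3: IF@4 ID@5 stall=2 (RAW on I2.r3 (WB@7)) EX@8 MEM@9 WB@10
I4 add r1 <- r2,r3: IF@5 ID@8 stall=2 (RAW on I3.r3 (WB@10)) EX@11 MEM@12 WB@13
I5 add r3 <- r5,r1: IF@8 ID@11 stall=2 (RAW on I4.r1 (WB@13)) EX@14 MEM@15 WB@16

Answer: 16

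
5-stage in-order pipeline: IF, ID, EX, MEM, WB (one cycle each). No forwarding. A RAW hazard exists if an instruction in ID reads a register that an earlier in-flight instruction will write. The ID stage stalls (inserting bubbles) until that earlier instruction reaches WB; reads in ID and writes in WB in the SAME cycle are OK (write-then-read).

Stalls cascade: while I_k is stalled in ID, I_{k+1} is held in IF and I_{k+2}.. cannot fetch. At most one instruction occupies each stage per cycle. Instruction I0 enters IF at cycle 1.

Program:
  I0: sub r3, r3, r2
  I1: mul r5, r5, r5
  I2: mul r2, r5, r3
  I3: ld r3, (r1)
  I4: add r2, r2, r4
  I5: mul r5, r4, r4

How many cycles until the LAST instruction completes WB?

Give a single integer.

I0 sub r3 <- r3,r2: IF@1 ID@2 stall=0 (-) EX@3 MEM@4 WB@5
I1 mul r5 <- r5,r5: IF@2 ID@3 stall=0 (-) EX@4 MEM@5 WB@6
I2 mul r2 <- r5,r3: IF@3 ID@4 stall=2 (RAW on I1.r5 (WB@6)) EX@7 MEM@8 WB@9
I3 ld r3 <- r1: IF@4 ID@7 stall=0 (-) EX@8 MEM@9 WB@10
I4 add r2 <- r2,r4: IF@7 ID@8 stall=1 (RAW on I2.r2 (WB@9)) EX@10 MEM@11 WB@12
I5 mul r5 <- r4,r4: IF@8 ID@10 stall=0 (-) EX@11 MEM@12 WB@13

Answer: 13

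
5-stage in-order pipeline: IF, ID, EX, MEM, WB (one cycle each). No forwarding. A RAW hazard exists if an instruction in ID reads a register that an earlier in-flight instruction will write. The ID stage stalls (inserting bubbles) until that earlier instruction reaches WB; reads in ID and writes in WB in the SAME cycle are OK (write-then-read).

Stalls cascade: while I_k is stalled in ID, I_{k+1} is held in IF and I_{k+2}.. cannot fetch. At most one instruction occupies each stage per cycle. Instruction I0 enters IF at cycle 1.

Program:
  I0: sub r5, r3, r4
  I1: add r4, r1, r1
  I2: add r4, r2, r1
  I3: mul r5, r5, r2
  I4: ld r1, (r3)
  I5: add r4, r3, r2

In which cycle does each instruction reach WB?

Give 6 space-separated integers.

I0 sub r5 <- r3,r4: IF@1 ID@2 stall=0 (-) EX@3 MEM@4 WB@5
I1 add r4 <- r1,r1: IF@2 ID@3 stall=0 (-) EX@4 MEM@5 WB@6
I2 add r4 <- r2,r1: IF@3 ID@4 stall=0 (-) EX@5 MEM@6 WB@7
I3 mul r5 <- r5,r2: IF@4 ID@5 stall=0 (-) EX@6 MEM@7 WB@8
I4 ld r1 <- r3: IF@5 ID@6 stall=0 (-) EX@7 MEM@8 WB@9
I5 add r4 <- r3,r2: IF@6 ID@7 stall=0 (-) EX@8 MEM@9 WB@10

Answer: 5 6 7 8 9 10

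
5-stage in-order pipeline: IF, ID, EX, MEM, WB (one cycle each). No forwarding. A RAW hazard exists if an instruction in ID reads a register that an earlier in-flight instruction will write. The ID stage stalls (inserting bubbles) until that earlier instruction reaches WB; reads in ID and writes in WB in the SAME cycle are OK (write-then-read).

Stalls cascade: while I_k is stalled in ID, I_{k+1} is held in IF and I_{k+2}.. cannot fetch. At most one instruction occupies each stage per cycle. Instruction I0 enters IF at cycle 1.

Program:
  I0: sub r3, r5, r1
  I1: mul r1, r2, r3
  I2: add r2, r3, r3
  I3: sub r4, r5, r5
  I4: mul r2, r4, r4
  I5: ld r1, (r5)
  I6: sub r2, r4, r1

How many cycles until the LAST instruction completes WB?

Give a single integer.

Answer: 17

Derivation:
I0 sub r3 <- r5,r1: IF@1 ID@2 stall=0 (-) EX@3 MEM@4 WB@5
I1 mul r1 <- r2,r3: IF@2 ID@3 stall=2 (RAW on I0.r3 (WB@5)) EX@6 MEM@7 WB@8
I2 add r2 <- r3,r3: IF@3 ID@6 stall=0 (-) EX@7 MEM@8 WB@9
I3 sub r4 <- r5,r5: IF@6 ID@7 stall=0 (-) EX@8 MEM@9 WB@10
I4 mul r2 <- r4,r4: IF@7 ID@8 stall=2 (RAW on I3.r4 (WB@10)) EX@11 MEM@12 WB@13
I5 ld r1 <- r5: IF@8 ID@11 stall=0 (-) EX@12 MEM@13 WB@14
I6 sub r2 <- r4,r1: IF@11 ID@12 stall=2 (RAW on I5.r1 (WB@14)) EX@15 MEM@16 WB@17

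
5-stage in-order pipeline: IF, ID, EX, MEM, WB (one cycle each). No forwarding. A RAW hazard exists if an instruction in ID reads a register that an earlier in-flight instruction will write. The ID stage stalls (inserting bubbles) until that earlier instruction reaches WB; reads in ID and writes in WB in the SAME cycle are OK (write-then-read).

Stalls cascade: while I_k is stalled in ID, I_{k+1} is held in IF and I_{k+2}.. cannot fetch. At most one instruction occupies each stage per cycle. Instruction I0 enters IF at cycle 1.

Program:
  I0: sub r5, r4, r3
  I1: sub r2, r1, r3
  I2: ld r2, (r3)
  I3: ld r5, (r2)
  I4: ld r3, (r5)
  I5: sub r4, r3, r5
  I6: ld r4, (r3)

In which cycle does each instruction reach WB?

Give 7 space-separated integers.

Answer: 5 6 7 10 13 16 17

Derivation:
I0 sub r5 <- r4,r3: IF@1 ID@2 stall=0 (-) EX@3 MEM@4 WB@5
I1 sub r2 <- r1,r3: IF@2 ID@3 stall=0 (-) EX@4 MEM@5 WB@6
I2 ld r2 <- r3: IF@3 ID@4 stall=0 (-) EX@5 MEM@6 WB@7
I3 ld r5 <- r2: IF@4 ID@5 stall=2 (RAW on I2.r2 (WB@7)) EX@8 MEM@9 WB@10
I4 ld r3 <- r5: IF@5 ID@8 stall=2 (RAW on I3.r5 (WB@10)) EX@11 MEM@12 WB@13
I5 sub r4 <- r3,r5: IF@8 ID@11 stall=2 (RAW on I4.r3 (WB@13)) EX@14 MEM@15 WB@16
I6 ld r4 <- r3: IF@11 ID@14 stall=0 (-) EX@15 MEM@16 WB@17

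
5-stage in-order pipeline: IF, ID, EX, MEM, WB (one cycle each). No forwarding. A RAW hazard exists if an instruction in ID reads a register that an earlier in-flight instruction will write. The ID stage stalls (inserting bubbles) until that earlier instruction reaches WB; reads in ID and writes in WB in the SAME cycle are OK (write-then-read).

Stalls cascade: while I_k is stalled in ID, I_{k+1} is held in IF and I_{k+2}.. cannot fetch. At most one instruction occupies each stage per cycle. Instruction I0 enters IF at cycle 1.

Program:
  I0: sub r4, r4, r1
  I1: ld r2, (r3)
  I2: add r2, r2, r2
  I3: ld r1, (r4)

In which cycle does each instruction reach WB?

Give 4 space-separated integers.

Answer: 5 6 9 10

Derivation:
I0 sub r4 <- r4,r1: IF@1 ID@2 stall=0 (-) EX@3 MEM@4 WB@5
I1 ld r2 <- r3: IF@2 ID@3 stall=0 (-) EX@4 MEM@5 WB@6
I2 add r2 <- r2,r2: IF@3 ID@4 stall=2 (RAW on I1.r2 (WB@6)) EX@7 MEM@8 WB@9
I3 ld r1 <- r4: IF@4 ID@7 stall=0 (-) EX@8 MEM@9 WB@10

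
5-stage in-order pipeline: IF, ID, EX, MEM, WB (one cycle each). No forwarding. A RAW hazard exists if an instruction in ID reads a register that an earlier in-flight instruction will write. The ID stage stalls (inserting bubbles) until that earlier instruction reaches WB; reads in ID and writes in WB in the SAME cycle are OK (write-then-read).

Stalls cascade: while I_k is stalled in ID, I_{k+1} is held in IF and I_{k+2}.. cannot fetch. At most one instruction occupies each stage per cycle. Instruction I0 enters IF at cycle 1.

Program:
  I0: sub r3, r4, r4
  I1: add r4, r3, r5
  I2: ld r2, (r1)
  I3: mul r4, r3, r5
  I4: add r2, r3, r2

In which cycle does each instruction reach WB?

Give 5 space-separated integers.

I0 sub r3 <- r4,r4: IF@1 ID@2 stall=0 (-) EX@3 MEM@4 WB@5
I1 add r4 <- r3,r5: IF@2 ID@3 stall=2 (RAW on I0.r3 (WB@5)) EX@6 MEM@7 WB@8
I2 ld r2 <- r1: IF@3 ID@6 stall=0 (-) EX@7 MEM@8 WB@9
I3 mul r4 <- r3,r5: IF@6 ID@7 stall=0 (-) EX@8 MEM@9 WB@10
I4 add r2 <- r3,r2: IF@7 ID@8 stall=1 (RAW on I2.r2 (WB@9)) EX@10 MEM@11 WB@12

Answer: 5 8 9 10 12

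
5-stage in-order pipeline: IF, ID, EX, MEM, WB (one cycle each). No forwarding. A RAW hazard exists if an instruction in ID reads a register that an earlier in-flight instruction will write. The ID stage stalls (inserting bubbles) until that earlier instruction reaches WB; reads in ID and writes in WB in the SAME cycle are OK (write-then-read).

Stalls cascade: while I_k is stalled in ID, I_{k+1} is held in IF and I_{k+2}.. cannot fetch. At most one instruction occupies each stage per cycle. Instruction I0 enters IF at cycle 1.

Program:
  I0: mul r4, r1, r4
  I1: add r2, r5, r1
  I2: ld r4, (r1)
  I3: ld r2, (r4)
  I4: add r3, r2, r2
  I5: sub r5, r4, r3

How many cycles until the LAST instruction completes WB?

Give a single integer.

I0 mul r4 <- r1,r4: IF@1 ID@2 stall=0 (-) EX@3 MEM@4 WB@5
I1 add r2 <- r5,r1: IF@2 ID@3 stall=0 (-) EX@4 MEM@5 WB@6
I2 ld r4 <- r1: IF@3 ID@4 stall=0 (-) EX@5 MEM@6 WB@7
I3 ld r2 <- r4: IF@4 ID@5 stall=2 (RAW on I2.r4 (WB@7)) EX@8 MEM@9 WB@10
I4 add r3 <- r2,r2: IF@5 ID@8 stall=2 (RAW on I3.r2 (WB@10)) EX@11 MEM@12 WB@13
I5 sub r5 <- r4,r3: IF@8 ID@11 stall=2 (RAW on I4.r3 (WB@13)) EX@14 MEM@15 WB@16

Answer: 16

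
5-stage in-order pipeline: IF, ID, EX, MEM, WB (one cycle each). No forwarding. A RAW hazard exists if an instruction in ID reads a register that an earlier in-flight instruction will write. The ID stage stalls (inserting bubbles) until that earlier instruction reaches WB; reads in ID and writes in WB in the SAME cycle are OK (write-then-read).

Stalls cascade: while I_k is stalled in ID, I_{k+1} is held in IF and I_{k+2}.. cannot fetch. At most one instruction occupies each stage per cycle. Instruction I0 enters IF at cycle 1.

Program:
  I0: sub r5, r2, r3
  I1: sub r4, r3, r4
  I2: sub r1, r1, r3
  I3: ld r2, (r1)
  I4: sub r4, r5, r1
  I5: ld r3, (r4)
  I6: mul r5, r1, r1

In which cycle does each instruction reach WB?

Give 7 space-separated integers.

I0 sub r5 <- r2,r3: IF@1 ID@2 stall=0 (-) EX@3 MEM@4 WB@5
I1 sub r4 <- r3,r4: IF@2 ID@3 stall=0 (-) EX@4 MEM@5 WB@6
I2 sub r1 <- r1,r3: IF@3 ID@4 stall=0 (-) EX@5 MEM@6 WB@7
I3 ld r2 <- r1: IF@4 ID@5 stall=2 (RAW on I2.r1 (WB@7)) EX@8 MEM@9 WB@10
I4 sub r4 <- r5,r1: IF@5 ID@8 stall=0 (-) EX@9 MEM@10 WB@11
I5 ld r3 <- r4: IF@8 ID@9 stall=2 (RAW on I4.r4 (WB@11)) EX@12 MEM@13 WB@14
I6 mul r5 <- r1,r1: IF@9 ID@12 stall=0 (-) EX@13 MEM@14 WB@15

Answer: 5 6 7 10 11 14 15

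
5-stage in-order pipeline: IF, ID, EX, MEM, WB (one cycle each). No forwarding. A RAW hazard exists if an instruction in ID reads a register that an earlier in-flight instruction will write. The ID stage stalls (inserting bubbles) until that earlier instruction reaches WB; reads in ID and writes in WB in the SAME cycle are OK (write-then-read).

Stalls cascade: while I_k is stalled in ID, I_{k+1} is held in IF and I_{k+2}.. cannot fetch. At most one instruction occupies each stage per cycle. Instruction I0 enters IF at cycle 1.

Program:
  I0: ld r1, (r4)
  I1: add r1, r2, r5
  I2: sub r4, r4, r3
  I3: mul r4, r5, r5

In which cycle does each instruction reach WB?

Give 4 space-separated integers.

I0 ld r1 <- r4: IF@1 ID@2 stall=0 (-) EX@3 MEM@4 WB@5
I1 add r1 <- r2,r5: IF@2 ID@3 stall=0 (-) EX@4 MEM@5 WB@6
I2 sub r4 <- r4,r3: IF@3 ID@4 stall=0 (-) EX@5 MEM@6 WB@7
I3 mul r4 <- r5,r5: IF@4 ID@5 stall=0 (-) EX@6 MEM@7 WB@8

Answer: 5 6 7 8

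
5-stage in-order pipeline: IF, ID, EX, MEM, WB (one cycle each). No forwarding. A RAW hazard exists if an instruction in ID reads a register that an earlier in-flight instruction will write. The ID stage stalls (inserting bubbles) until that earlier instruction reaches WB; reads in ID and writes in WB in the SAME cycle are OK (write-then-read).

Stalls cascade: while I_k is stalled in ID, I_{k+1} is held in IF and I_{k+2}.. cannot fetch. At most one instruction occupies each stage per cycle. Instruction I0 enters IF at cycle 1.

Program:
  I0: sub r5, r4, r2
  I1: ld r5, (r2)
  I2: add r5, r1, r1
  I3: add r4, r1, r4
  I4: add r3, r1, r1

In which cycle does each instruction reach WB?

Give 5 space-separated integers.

I0 sub r5 <- r4,r2: IF@1 ID@2 stall=0 (-) EX@3 MEM@4 WB@5
I1 ld r5 <- r2: IF@2 ID@3 stall=0 (-) EX@4 MEM@5 WB@6
I2 add r5 <- r1,r1: IF@3 ID@4 stall=0 (-) EX@5 MEM@6 WB@7
I3 add r4 <- r1,r4: IF@4 ID@5 stall=0 (-) EX@6 MEM@7 WB@8
I4 add r3 <- r1,r1: IF@5 ID@6 stall=0 (-) EX@7 MEM@8 WB@9

Answer: 5 6 7 8 9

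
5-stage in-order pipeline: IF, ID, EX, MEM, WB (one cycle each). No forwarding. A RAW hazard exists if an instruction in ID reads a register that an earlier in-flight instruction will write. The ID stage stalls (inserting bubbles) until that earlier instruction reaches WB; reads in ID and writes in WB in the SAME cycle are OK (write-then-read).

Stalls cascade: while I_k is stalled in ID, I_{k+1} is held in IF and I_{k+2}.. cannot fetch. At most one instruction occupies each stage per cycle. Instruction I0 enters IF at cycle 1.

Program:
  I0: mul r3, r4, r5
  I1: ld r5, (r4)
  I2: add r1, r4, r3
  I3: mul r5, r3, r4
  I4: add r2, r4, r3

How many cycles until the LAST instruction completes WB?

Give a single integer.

Answer: 10

Derivation:
I0 mul r3 <- r4,r5: IF@1 ID@2 stall=0 (-) EX@3 MEM@4 WB@5
I1 ld r5 <- r4: IF@2 ID@3 stall=0 (-) EX@4 MEM@5 WB@6
I2 add r1 <- r4,r3: IF@3 ID@4 stall=1 (RAW on I0.r3 (WB@5)) EX@6 MEM@7 WB@8
I3 mul r5 <- r3,r4: IF@4 ID@6 stall=0 (-) EX@7 MEM@8 WB@9
I4 add r2 <- r4,r3: IF@6 ID@7 stall=0 (-) EX@8 MEM@9 WB@10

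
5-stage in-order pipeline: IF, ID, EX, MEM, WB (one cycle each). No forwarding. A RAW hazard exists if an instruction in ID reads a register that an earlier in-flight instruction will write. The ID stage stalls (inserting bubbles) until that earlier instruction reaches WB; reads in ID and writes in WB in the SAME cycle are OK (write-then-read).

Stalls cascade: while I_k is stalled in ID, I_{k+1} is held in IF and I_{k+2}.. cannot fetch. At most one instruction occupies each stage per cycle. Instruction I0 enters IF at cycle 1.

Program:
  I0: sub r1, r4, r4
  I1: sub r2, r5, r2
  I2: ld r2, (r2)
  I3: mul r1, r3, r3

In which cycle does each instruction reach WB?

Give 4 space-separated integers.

Answer: 5 6 9 10

Derivation:
I0 sub r1 <- r4,r4: IF@1 ID@2 stall=0 (-) EX@3 MEM@4 WB@5
I1 sub r2 <- r5,r2: IF@2 ID@3 stall=0 (-) EX@4 MEM@5 WB@6
I2 ld r2 <- r2: IF@3 ID@4 stall=2 (RAW on I1.r2 (WB@6)) EX@7 MEM@8 WB@9
I3 mul r1 <- r3,r3: IF@4 ID@7 stall=0 (-) EX@8 MEM@9 WB@10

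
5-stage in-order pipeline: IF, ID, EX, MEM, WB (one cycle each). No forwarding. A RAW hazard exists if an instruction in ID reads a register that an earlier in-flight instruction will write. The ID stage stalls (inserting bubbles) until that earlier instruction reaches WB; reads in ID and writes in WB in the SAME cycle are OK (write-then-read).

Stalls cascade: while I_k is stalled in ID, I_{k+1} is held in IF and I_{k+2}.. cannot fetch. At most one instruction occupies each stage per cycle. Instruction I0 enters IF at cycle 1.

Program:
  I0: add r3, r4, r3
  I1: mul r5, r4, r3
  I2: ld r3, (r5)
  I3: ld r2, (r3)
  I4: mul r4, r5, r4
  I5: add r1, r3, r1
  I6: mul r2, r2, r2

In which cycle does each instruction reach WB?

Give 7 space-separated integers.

I0 add r3 <- r4,r3: IF@1 ID@2 stall=0 (-) EX@3 MEM@4 WB@5
I1 mul r5 <- r4,r3: IF@2 ID@3 stall=2 (RAW on I0.r3 (WB@5)) EX@6 MEM@7 WB@8
I2 ld r3 <- r5: IF@3 ID@6 stall=2 (RAW on I1.r5 (WB@8)) EX@9 MEM@10 WB@11
I3 ld r2 <- r3: IF@6 ID@9 stall=2 (RAW on I2.r3 (WB@11)) EX@12 MEM@13 WB@14
I4 mul r4 <- r5,r4: IF@9 ID@12 stall=0 (-) EX@13 MEM@14 WB@15
I5 add r1 <- r3,r1: IF@12 ID@13 stall=0 (-) EX@14 MEM@15 WB@16
I6 mul r2 <- r2,r2: IF@13 ID@14 stall=0 (-) EX@15 MEM@16 WB@17

Answer: 5 8 11 14 15 16 17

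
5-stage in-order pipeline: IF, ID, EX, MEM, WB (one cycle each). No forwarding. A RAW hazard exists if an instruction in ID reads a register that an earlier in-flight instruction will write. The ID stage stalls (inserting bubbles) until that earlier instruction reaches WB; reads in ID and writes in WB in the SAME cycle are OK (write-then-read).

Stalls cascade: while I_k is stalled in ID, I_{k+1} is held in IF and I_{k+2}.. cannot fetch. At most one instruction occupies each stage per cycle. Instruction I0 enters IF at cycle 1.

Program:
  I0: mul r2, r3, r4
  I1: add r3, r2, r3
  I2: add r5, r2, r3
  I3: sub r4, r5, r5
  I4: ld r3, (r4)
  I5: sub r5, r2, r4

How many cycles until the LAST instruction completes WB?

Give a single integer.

Answer: 18

Derivation:
I0 mul r2 <- r3,r4: IF@1 ID@2 stall=0 (-) EX@3 MEM@4 WB@5
I1 add r3 <- r2,r3: IF@2 ID@3 stall=2 (RAW on I0.r2 (WB@5)) EX@6 MEM@7 WB@8
I2 add r5 <- r2,r3: IF@3 ID@6 stall=2 (RAW on I1.r3 (WB@8)) EX@9 MEM@10 WB@11
I3 sub r4 <- r5,r5: IF@6 ID@9 stall=2 (RAW on I2.r5 (WB@11)) EX@12 MEM@13 WB@14
I4 ld r3 <- r4: IF@9 ID@12 stall=2 (RAW on I3.r4 (WB@14)) EX@15 MEM@16 WB@17
I5 sub r5 <- r2,r4: IF@12 ID@15 stall=0 (-) EX@16 MEM@17 WB@18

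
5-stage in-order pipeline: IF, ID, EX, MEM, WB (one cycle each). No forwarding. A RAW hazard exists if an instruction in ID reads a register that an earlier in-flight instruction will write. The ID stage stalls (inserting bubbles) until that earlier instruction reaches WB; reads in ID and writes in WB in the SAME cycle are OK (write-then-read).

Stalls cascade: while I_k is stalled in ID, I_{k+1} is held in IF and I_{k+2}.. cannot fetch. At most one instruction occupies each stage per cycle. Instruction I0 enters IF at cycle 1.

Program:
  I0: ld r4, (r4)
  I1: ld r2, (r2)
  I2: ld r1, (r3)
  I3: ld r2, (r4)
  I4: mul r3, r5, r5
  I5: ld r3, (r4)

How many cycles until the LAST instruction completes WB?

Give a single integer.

Answer: 10

Derivation:
I0 ld r4 <- r4: IF@1 ID@2 stall=0 (-) EX@3 MEM@4 WB@5
I1 ld r2 <- r2: IF@2 ID@3 stall=0 (-) EX@4 MEM@5 WB@6
I2 ld r1 <- r3: IF@3 ID@4 stall=0 (-) EX@5 MEM@6 WB@7
I3 ld r2 <- r4: IF@4 ID@5 stall=0 (-) EX@6 MEM@7 WB@8
I4 mul r3 <- r5,r5: IF@5 ID@6 stall=0 (-) EX@7 MEM@8 WB@9
I5 ld r3 <- r4: IF@6 ID@7 stall=0 (-) EX@8 MEM@9 WB@10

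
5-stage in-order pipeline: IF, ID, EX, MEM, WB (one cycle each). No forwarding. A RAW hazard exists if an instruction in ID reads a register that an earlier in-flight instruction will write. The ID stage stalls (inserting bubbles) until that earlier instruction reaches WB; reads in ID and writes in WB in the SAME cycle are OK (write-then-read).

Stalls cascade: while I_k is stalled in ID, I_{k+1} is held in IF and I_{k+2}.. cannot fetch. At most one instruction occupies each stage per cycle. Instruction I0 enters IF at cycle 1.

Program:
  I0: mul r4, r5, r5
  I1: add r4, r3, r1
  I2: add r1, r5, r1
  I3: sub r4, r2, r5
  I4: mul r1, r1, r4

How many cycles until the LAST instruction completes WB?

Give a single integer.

Answer: 11

Derivation:
I0 mul r4 <- r5,r5: IF@1 ID@2 stall=0 (-) EX@3 MEM@4 WB@5
I1 add r4 <- r3,r1: IF@2 ID@3 stall=0 (-) EX@4 MEM@5 WB@6
I2 add r1 <- r5,r1: IF@3 ID@4 stall=0 (-) EX@5 MEM@6 WB@7
I3 sub r4 <- r2,r5: IF@4 ID@5 stall=0 (-) EX@6 MEM@7 WB@8
I4 mul r1 <- r1,r4: IF@5 ID@6 stall=2 (RAW on I3.r4 (WB@8)) EX@9 MEM@10 WB@11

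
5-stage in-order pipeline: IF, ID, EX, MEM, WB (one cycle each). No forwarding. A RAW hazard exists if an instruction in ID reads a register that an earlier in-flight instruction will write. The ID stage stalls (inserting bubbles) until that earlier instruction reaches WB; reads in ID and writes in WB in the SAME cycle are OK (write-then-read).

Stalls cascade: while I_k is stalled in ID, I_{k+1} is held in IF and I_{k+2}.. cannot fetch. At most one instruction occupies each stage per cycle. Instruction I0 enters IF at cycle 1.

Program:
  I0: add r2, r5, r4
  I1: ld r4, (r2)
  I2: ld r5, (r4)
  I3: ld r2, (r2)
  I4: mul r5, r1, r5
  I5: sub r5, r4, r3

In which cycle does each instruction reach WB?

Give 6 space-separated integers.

I0 add r2 <- r5,r4: IF@1 ID@2 stall=0 (-) EX@3 MEM@4 WB@5
I1 ld r4 <- r2: IF@2 ID@3 stall=2 (RAW on I0.r2 (WB@5)) EX@6 MEM@7 WB@8
I2 ld r5 <- r4: IF@3 ID@6 stall=2 (RAW on I1.r4 (WB@8)) EX@9 MEM@10 WB@11
I3 ld r2 <- r2: IF@6 ID@9 stall=0 (-) EX@10 MEM@11 WB@12
I4 mul r5 <- r1,r5: IF@9 ID@10 stall=1 (RAW on I2.r5 (WB@11)) EX@12 MEM@13 WB@14
I5 sub r5 <- r4,r3: IF@10 ID@12 stall=0 (-) EX@13 MEM@14 WB@15

Answer: 5 8 11 12 14 15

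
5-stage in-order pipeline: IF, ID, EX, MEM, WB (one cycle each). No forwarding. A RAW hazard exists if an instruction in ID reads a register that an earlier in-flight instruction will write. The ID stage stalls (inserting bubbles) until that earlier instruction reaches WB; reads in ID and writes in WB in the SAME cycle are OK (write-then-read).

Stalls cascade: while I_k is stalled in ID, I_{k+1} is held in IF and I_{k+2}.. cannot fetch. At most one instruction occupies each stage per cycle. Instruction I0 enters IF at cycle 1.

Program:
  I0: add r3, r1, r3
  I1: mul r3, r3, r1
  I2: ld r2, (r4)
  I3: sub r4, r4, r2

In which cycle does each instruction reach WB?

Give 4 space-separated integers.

I0 add r3 <- r1,r3: IF@1 ID@2 stall=0 (-) EX@3 MEM@4 WB@5
I1 mul r3 <- r3,r1: IF@2 ID@3 stall=2 (RAW on I0.r3 (WB@5)) EX@6 MEM@7 WB@8
I2 ld r2 <- r4: IF@3 ID@6 stall=0 (-) EX@7 MEM@8 WB@9
I3 sub r4 <- r4,r2: IF@6 ID@7 stall=2 (RAW on I2.r2 (WB@9)) EX@10 MEM@11 WB@12

Answer: 5 8 9 12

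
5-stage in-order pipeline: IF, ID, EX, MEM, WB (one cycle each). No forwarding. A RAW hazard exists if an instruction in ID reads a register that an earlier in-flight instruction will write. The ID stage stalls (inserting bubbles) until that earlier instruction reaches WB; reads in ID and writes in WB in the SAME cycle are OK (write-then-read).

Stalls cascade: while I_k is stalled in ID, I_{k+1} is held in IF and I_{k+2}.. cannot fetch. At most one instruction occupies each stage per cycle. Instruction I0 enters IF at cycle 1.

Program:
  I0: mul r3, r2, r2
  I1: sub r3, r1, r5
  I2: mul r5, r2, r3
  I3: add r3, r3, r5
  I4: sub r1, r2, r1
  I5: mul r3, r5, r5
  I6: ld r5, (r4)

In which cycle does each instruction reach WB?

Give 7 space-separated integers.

I0 mul r3 <- r2,r2: IF@1 ID@2 stall=0 (-) EX@3 MEM@4 WB@5
I1 sub r3 <- r1,r5: IF@2 ID@3 stall=0 (-) EX@4 MEM@5 WB@6
I2 mul r5 <- r2,r3: IF@3 ID@4 stall=2 (RAW on I1.r3 (WB@6)) EX@7 MEM@8 WB@9
I3 add r3 <- r3,r5: IF@4 ID@7 stall=2 (RAW on I2.r5 (WB@9)) EX@10 MEM@11 WB@12
I4 sub r1 <- r2,r1: IF@7 ID@10 stall=0 (-) EX@11 MEM@12 WB@13
I5 mul r3 <- r5,r5: IF@10 ID@11 stall=0 (-) EX@12 MEM@13 WB@14
I6 ld r5 <- r4: IF@11 ID@12 stall=0 (-) EX@13 MEM@14 WB@15

Answer: 5 6 9 12 13 14 15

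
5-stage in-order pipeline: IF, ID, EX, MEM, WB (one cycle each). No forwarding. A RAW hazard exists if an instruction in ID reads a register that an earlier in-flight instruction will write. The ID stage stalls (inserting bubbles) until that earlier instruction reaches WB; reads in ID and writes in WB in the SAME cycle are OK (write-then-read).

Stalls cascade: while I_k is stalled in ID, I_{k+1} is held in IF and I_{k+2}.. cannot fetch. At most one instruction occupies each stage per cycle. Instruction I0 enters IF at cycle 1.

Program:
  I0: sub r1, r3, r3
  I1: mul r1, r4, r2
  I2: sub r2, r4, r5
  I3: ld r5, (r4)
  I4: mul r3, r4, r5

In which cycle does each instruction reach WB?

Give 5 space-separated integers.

Answer: 5 6 7 8 11

Derivation:
I0 sub r1 <- r3,r3: IF@1 ID@2 stall=0 (-) EX@3 MEM@4 WB@5
I1 mul r1 <- r4,r2: IF@2 ID@3 stall=0 (-) EX@4 MEM@5 WB@6
I2 sub r2 <- r4,r5: IF@3 ID@4 stall=0 (-) EX@5 MEM@6 WB@7
I3 ld r5 <- r4: IF@4 ID@5 stall=0 (-) EX@6 MEM@7 WB@8
I4 mul r3 <- r4,r5: IF@5 ID@6 stall=2 (RAW on I3.r5 (WB@8)) EX@9 MEM@10 WB@11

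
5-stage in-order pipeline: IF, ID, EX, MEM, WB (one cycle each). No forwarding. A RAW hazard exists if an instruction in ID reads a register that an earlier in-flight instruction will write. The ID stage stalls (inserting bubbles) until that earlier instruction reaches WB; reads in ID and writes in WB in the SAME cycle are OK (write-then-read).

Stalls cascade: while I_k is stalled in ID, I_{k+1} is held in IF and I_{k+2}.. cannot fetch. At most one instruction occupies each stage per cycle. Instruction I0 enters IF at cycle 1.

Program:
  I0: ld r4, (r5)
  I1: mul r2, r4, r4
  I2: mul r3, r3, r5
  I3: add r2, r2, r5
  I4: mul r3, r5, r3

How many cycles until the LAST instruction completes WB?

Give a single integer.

I0 ld r4 <- r5: IF@1 ID@2 stall=0 (-) EX@3 MEM@4 WB@5
I1 mul r2 <- r4,r4: IF@2 ID@3 stall=2 (RAW on I0.r4 (WB@5)) EX@6 MEM@7 WB@8
I2 mul r3 <- r3,r5: IF@3 ID@6 stall=0 (-) EX@7 MEM@8 WB@9
I3 add r2 <- r2,r5: IF@6 ID@7 stall=1 (RAW on I1.r2 (WB@8)) EX@9 MEM@10 WB@11
I4 mul r3 <- r5,r3: IF@7 ID@9 stall=0 (-) EX@10 MEM@11 WB@12

Answer: 12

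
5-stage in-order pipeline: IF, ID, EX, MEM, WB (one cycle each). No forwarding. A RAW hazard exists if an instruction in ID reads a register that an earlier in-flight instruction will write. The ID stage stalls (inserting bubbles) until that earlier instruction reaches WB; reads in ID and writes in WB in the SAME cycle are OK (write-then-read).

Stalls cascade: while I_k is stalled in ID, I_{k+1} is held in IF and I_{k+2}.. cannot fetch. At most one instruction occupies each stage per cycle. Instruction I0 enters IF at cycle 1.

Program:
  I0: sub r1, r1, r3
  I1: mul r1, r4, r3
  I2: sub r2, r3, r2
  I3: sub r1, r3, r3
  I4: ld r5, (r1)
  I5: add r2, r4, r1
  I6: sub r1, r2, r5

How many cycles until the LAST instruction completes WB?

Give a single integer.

I0 sub r1 <- r1,r3: IF@1 ID@2 stall=0 (-) EX@3 MEM@4 WB@5
I1 mul r1 <- r4,r3: IF@2 ID@3 stall=0 (-) EX@4 MEM@5 WB@6
I2 sub r2 <- r3,r2: IF@3 ID@4 stall=0 (-) EX@5 MEM@6 WB@7
I3 sub r1 <- r3,r3: IF@4 ID@5 stall=0 (-) EX@6 MEM@7 WB@8
I4 ld r5 <- r1: IF@5 ID@6 stall=2 (RAW on I3.r1 (WB@8)) EX@9 MEM@10 WB@11
I5 add r2 <- r4,r1: IF@6 ID@9 stall=0 (-) EX@10 MEM@11 WB@12
I6 sub r1 <- r2,r5: IF@9 ID@10 stall=2 (RAW on I5.r2 (WB@12)) EX@13 MEM@14 WB@15

Answer: 15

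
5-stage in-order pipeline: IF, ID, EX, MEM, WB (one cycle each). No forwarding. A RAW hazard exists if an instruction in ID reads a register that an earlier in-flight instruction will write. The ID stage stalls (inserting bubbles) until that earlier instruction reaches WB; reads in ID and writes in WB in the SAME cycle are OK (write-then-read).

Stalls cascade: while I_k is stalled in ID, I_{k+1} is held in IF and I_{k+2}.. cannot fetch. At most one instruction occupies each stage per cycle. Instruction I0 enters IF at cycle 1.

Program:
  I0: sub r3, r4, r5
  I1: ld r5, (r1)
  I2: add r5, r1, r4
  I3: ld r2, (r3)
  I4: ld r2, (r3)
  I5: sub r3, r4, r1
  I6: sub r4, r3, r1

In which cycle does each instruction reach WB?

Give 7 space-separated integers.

I0 sub r3 <- r4,r5: IF@1 ID@2 stall=0 (-) EX@3 MEM@4 WB@5
I1 ld r5 <- r1: IF@2 ID@3 stall=0 (-) EX@4 MEM@5 WB@6
I2 add r5 <- r1,r4: IF@3 ID@4 stall=0 (-) EX@5 MEM@6 WB@7
I3 ld r2 <- r3: IF@4 ID@5 stall=0 (-) EX@6 MEM@7 WB@8
I4 ld r2 <- r3: IF@5 ID@6 stall=0 (-) EX@7 MEM@8 WB@9
I5 sub r3 <- r4,r1: IF@6 ID@7 stall=0 (-) EX@8 MEM@9 WB@10
I6 sub r4 <- r3,r1: IF@7 ID@8 stall=2 (RAW on I5.r3 (WB@10)) EX@11 MEM@12 WB@13

Answer: 5 6 7 8 9 10 13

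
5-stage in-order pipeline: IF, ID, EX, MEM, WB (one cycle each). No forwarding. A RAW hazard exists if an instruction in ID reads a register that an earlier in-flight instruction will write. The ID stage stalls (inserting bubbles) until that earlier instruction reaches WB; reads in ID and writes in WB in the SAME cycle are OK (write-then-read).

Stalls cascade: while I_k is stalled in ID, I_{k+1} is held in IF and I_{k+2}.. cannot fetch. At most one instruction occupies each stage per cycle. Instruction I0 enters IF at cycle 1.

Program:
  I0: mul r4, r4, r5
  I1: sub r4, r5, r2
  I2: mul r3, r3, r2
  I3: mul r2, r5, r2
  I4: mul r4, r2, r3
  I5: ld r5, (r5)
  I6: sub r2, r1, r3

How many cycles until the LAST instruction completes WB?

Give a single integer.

I0 mul r4 <- r4,r5: IF@1 ID@2 stall=0 (-) EX@3 MEM@4 WB@5
I1 sub r4 <- r5,r2: IF@2 ID@3 stall=0 (-) EX@4 MEM@5 WB@6
I2 mul r3 <- r3,r2: IF@3 ID@4 stall=0 (-) EX@5 MEM@6 WB@7
I3 mul r2 <- r5,r2: IF@4 ID@5 stall=0 (-) EX@6 MEM@7 WB@8
I4 mul r4 <- r2,r3: IF@5 ID@6 stall=2 (RAW on I3.r2 (WB@8)) EX@9 MEM@10 WB@11
I5 ld r5 <- r5: IF@6 ID@9 stall=0 (-) EX@10 MEM@11 WB@12
I6 sub r2 <- r1,r3: IF@9 ID@10 stall=0 (-) EX@11 MEM@12 WB@13

Answer: 13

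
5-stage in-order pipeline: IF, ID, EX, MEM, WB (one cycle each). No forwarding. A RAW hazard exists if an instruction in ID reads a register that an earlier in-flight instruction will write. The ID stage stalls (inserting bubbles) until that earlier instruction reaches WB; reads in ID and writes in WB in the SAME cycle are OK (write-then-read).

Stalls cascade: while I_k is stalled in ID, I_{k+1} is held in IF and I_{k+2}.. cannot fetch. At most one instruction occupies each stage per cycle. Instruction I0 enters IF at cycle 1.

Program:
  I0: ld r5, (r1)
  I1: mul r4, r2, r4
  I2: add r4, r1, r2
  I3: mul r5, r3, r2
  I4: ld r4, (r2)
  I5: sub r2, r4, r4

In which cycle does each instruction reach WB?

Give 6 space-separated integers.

I0 ld r5 <- r1: IF@1 ID@2 stall=0 (-) EX@3 MEM@4 WB@5
I1 mul r4 <- r2,r4: IF@2 ID@3 stall=0 (-) EX@4 MEM@5 WB@6
I2 add r4 <- r1,r2: IF@3 ID@4 stall=0 (-) EX@5 MEM@6 WB@7
I3 mul r5 <- r3,r2: IF@4 ID@5 stall=0 (-) EX@6 MEM@7 WB@8
I4 ld r4 <- r2: IF@5 ID@6 stall=0 (-) EX@7 MEM@8 WB@9
I5 sub r2 <- r4,r4: IF@6 ID@7 stall=2 (RAW on I4.r4 (WB@9)) EX@10 MEM@11 WB@12

Answer: 5 6 7 8 9 12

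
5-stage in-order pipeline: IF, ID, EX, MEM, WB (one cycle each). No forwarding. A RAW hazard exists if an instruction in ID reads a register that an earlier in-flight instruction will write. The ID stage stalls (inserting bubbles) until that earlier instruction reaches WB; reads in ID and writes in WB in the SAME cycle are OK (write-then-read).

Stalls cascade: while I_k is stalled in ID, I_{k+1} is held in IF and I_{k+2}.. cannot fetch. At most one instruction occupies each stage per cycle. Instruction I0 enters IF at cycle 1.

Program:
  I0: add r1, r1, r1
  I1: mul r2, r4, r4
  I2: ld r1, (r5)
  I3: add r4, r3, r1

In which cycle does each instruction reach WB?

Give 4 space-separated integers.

I0 add r1 <- r1,r1: IF@1 ID@2 stall=0 (-) EX@3 MEM@4 WB@5
I1 mul r2 <- r4,r4: IF@2 ID@3 stall=0 (-) EX@4 MEM@5 WB@6
I2 ld r1 <- r5: IF@3 ID@4 stall=0 (-) EX@5 MEM@6 WB@7
I3 add r4 <- r3,r1: IF@4 ID@5 stall=2 (RAW on I2.r1 (WB@7)) EX@8 MEM@9 WB@10

Answer: 5 6 7 10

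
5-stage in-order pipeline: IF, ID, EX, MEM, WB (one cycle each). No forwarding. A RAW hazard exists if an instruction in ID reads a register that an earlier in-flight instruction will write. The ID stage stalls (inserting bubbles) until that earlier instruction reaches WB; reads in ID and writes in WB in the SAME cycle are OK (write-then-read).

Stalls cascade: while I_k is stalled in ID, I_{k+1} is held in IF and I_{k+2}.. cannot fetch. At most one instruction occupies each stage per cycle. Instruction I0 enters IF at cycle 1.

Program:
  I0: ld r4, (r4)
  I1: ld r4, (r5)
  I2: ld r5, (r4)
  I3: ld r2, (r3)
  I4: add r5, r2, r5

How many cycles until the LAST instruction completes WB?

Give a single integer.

I0 ld r4 <- r4: IF@1 ID@2 stall=0 (-) EX@3 MEM@4 WB@5
I1 ld r4 <- r5: IF@2 ID@3 stall=0 (-) EX@4 MEM@5 WB@6
I2 ld r5 <- r4: IF@3 ID@4 stall=2 (RAW on I1.r4 (WB@6)) EX@7 MEM@8 WB@9
I3 ld r2 <- r3: IF@4 ID@7 stall=0 (-) EX@8 MEM@9 WB@10
I4 add r5 <- r2,r5: IF@7 ID@8 stall=2 (RAW on I3.r2 (WB@10)) EX@11 MEM@12 WB@13

Answer: 13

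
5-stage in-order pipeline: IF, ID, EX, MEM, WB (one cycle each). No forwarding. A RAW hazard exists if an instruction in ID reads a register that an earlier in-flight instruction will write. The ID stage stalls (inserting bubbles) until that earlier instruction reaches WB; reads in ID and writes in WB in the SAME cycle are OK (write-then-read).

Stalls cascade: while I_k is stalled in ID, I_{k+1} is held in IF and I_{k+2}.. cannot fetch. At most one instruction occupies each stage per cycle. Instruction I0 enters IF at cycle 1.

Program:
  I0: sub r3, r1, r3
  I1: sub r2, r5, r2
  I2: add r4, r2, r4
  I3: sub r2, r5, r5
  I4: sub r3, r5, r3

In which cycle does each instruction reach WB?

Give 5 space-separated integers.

I0 sub r3 <- r1,r3: IF@1 ID@2 stall=0 (-) EX@3 MEM@4 WB@5
I1 sub r2 <- r5,r2: IF@2 ID@3 stall=0 (-) EX@4 MEM@5 WB@6
I2 add r4 <- r2,r4: IF@3 ID@4 stall=2 (RAW on I1.r2 (WB@6)) EX@7 MEM@8 WB@9
I3 sub r2 <- r5,r5: IF@4 ID@7 stall=0 (-) EX@8 MEM@9 WB@10
I4 sub r3 <- r5,r3: IF@7 ID@8 stall=0 (-) EX@9 MEM@10 WB@11

Answer: 5 6 9 10 11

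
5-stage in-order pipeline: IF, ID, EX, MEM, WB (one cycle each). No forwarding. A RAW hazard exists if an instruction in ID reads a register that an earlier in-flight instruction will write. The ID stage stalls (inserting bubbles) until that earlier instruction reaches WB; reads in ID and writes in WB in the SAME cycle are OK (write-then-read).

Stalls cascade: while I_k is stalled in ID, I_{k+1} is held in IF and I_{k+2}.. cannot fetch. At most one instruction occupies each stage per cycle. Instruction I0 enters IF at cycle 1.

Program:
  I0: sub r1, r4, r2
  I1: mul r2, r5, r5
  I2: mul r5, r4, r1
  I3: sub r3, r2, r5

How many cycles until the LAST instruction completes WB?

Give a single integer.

Answer: 11

Derivation:
I0 sub r1 <- r4,r2: IF@1 ID@2 stall=0 (-) EX@3 MEM@4 WB@5
I1 mul r2 <- r5,r5: IF@2 ID@3 stall=0 (-) EX@4 MEM@5 WB@6
I2 mul r5 <- r4,r1: IF@3 ID@4 stall=1 (RAW on I0.r1 (WB@5)) EX@6 MEM@7 WB@8
I3 sub r3 <- r2,r5: IF@4 ID@6 stall=2 (RAW on I2.r5 (WB@8)) EX@9 MEM@10 WB@11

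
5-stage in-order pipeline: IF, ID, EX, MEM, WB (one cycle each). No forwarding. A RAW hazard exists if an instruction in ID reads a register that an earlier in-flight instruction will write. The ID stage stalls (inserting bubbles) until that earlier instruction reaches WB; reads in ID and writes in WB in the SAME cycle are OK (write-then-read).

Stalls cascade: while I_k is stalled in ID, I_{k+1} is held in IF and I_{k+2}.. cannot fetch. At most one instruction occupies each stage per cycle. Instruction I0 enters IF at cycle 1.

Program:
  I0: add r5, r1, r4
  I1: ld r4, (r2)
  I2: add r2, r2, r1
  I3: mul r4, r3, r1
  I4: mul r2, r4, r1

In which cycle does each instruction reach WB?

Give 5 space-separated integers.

Answer: 5 6 7 8 11

Derivation:
I0 add r5 <- r1,r4: IF@1 ID@2 stall=0 (-) EX@3 MEM@4 WB@5
I1 ld r4 <- r2: IF@2 ID@3 stall=0 (-) EX@4 MEM@5 WB@6
I2 add r2 <- r2,r1: IF@3 ID@4 stall=0 (-) EX@5 MEM@6 WB@7
I3 mul r4 <- r3,r1: IF@4 ID@5 stall=0 (-) EX@6 MEM@7 WB@8
I4 mul r2 <- r4,r1: IF@5 ID@6 stall=2 (RAW on I3.r4 (WB@8)) EX@9 MEM@10 WB@11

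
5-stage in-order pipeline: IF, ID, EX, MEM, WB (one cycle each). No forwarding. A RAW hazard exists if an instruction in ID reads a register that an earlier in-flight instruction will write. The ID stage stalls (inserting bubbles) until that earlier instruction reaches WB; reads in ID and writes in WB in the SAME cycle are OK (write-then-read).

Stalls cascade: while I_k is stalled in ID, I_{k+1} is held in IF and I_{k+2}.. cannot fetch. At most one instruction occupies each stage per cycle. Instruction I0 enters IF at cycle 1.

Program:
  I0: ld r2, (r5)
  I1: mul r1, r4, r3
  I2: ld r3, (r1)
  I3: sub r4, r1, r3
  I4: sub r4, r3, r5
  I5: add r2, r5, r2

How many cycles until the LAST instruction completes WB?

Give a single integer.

Answer: 14

Derivation:
I0 ld r2 <- r5: IF@1 ID@2 stall=0 (-) EX@3 MEM@4 WB@5
I1 mul r1 <- r4,r3: IF@2 ID@3 stall=0 (-) EX@4 MEM@5 WB@6
I2 ld r3 <- r1: IF@3 ID@4 stall=2 (RAW on I1.r1 (WB@6)) EX@7 MEM@8 WB@9
I3 sub r4 <- r1,r3: IF@4 ID@7 stall=2 (RAW on I2.r3 (WB@9)) EX@10 MEM@11 WB@12
I4 sub r4 <- r3,r5: IF@7 ID@10 stall=0 (-) EX@11 MEM@12 WB@13
I5 add r2 <- r5,r2: IF@10 ID@11 stall=0 (-) EX@12 MEM@13 WB@14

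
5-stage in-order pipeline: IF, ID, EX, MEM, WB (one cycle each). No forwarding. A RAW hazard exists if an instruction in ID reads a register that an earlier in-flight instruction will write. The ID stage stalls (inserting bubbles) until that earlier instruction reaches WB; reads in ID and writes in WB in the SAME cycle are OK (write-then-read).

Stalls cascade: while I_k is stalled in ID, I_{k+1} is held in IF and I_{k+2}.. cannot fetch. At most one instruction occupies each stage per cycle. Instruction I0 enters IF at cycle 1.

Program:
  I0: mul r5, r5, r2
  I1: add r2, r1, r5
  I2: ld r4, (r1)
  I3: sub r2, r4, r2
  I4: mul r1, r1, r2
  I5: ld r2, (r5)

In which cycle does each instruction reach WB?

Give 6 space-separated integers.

Answer: 5 8 9 12 15 16

Derivation:
I0 mul r5 <- r5,r2: IF@1 ID@2 stall=0 (-) EX@3 MEM@4 WB@5
I1 add r2 <- r1,r5: IF@2 ID@3 stall=2 (RAW on I0.r5 (WB@5)) EX@6 MEM@7 WB@8
I2 ld r4 <- r1: IF@3 ID@6 stall=0 (-) EX@7 MEM@8 WB@9
I3 sub r2 <- r4,r2: IF@6 ID@7 stall=2 (RAW on I2.r4 (WB@9)) EX@10 MEM@11 WB@12
I4 mul r1 <- r1,r2: IF@7 ID@10 stall=2 (RAW on I3.r2 (WB@12)) EX@13 MEM@14 WB@15
I5 ld r2 <- r5: IF@10 ID@13 stall=0 (-) EX@14 MEM@15 WB@16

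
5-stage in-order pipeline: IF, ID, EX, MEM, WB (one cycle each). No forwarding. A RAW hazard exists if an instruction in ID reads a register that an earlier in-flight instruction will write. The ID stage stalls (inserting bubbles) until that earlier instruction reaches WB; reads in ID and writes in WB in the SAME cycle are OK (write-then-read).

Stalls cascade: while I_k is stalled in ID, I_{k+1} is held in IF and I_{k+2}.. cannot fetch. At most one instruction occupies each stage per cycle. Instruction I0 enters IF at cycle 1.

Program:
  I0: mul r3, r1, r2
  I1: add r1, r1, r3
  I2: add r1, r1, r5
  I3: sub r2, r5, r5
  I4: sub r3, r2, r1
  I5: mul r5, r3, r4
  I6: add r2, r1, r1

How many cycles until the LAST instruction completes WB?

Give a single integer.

Answer: 19

Derivation:
I0 mul r3 <- r1,r2: IF@1 ID@2 stall=0 (-) EX@3 MEM@4 WB@5
I1 add r1 <- r1,r3: IF@2 ID@3 stall=2 (RAW on I0.r3 (WB@5)) EX@6 MEM@7 WB@8
I2 add r1 <- r1,r5: IF@3 ID@6 stall=2 (RAW on I1.r1 (WB@8)) EX@9 MEM@10 WB@11
I3 sub r2 <- r5,r5: IF@6 ID@9 stall=0 (-) EX@10 MEM@11 WB@12
I4 sub r3 <- r2,r1: IF@9 ID@10 stall=2 (RAW on I3.r2 (WB@12)) EX@13 MEM@14 WB@15
I5 mul r5 <- r3,r4: IF@10 ID@13 stall=2 (RAW on I4.r3 (WB@15)) EX@16 MEM@17 WB@18
I6 add r2 <- r1,r1: IF@13 ID@16 stall=0 (-) EX@17 MEM@18 WB@19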